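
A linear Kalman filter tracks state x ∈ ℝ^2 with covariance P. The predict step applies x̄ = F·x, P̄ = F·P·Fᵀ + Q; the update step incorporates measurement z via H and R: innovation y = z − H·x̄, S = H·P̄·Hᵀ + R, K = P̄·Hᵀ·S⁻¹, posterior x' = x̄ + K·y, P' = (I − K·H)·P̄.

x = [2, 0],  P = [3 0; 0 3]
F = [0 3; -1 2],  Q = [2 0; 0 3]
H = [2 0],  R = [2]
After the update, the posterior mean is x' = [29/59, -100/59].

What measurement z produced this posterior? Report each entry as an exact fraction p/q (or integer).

z = [1]

x̄ = F·x = [0, -2]
P̄ = F·P·Fᵀ + Q = [29 18; 18 18]
S = H·P̄·Hᵀ + R = [118]
K = P̄·Hᵀ·S⁻¹ = [29/59; 18/59]
x' − x̄ = [29/59, 18/59] = K·y
y = (KᵀK)⁻¹·Kᵀ·(x' − x̄) = [1]
z = y + H·x̄ = [1] + [0] = [1]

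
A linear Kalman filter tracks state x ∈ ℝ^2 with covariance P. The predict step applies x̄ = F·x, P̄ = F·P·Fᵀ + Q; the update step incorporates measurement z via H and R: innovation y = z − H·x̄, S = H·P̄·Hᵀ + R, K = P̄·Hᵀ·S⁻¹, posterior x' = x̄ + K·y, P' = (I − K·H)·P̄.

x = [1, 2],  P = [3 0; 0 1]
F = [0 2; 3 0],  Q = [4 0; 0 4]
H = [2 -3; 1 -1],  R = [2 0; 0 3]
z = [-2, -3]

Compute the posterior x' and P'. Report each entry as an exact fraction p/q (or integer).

x' = [444/253, 2586/1265]
P' = [1448/253 992/253; 992/253 3658/1265]

x̄ = F·x = [4, 3]
P̄ = F·P·Fᵀ + Q = [8 0; 0 31]
y = z − H·x̄ = [-1, -4]
S = H·P̄·Hᵀ + R = [313 109; 109 42]
K = P̄·Hᵀ·S⁻¹ = [-40/253 152/253; -527/1265 434/1265]
x' = x̄ + K·y = [444/253, 2586/1265]
P' = (I − K·H)·P̄ = [1448/253 992/253; 992/253 3658/1265]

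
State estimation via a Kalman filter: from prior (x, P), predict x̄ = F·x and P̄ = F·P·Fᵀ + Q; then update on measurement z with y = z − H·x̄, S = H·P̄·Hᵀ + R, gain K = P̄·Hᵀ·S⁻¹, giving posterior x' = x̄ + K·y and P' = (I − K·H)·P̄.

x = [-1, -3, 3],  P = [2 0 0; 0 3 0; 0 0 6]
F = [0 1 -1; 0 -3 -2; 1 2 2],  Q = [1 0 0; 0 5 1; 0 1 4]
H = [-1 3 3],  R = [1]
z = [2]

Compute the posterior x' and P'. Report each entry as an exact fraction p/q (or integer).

x' = [-848/173, 99/173, -263/173]
P' = [1369/173 1317/173 -867/173; 1317/173 7924/173 -7471/173; -867/173 -7471/173 7185/173]

x̄ = F·x = [-6, 3, -1]
P̄ = F·P·Fᵀ + Q = [10 3 -6; 3 56 -41; -6 -41 42]
y = z − H·x̄ = [-10]
S = H·P̄·Hᵀ + R = [173]
K = P̄·Hᵀ·S⁻¹ = [-19/173; 42/173; 9/173]
x' = x̄ + K·y = [-848/173, 99/173, -263/173]
P' = (I − K·H)·P̄ = [1369/173 1317/173 -867/173; 1317/173 7924/173 -7471/173; -867/173 -7471/173 7185/173]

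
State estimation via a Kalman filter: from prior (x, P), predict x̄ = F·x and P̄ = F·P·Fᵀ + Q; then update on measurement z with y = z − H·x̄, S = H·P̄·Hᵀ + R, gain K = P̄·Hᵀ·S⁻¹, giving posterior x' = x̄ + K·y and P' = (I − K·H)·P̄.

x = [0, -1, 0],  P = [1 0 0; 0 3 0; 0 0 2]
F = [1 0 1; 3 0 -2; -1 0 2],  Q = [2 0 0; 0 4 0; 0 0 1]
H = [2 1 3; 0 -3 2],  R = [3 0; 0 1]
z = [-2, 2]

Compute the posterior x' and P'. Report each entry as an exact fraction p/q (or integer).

x̄ = F·x = [0, 0, 0]
P̄ = F·P·Fᵀ + Q = [5 -1 3; -1 21 -11; 3 -11 10]
y = z − H·x̄ = [-2, 2]
S = H·P̄·Hᵀ + R = [100 92; 92 362]
K = P̄·Hᵀ·S⁻¹ = [711/3467 -189/6934; 344/3467 -1803/6934; 2087/13868 375/3467]
x' = x̄ + K·y = [-1611/3467, -2491/3467, -587/6934]
P' = (I − K·H)·P̄ = [10775/6934 -3091/6934 -4731/6934; -3091/6934 1991/6934 2085/6934; -4731/6934 2085/6934 7005/13868]

x' = [-1611/3467, -2491/3467, -587/6934]
P' = [10775/6934 -3091/6934 -4731/6934; -3091/6934 1991/6934 2085/6934; -4731/6934 2085/6934 7005/13868]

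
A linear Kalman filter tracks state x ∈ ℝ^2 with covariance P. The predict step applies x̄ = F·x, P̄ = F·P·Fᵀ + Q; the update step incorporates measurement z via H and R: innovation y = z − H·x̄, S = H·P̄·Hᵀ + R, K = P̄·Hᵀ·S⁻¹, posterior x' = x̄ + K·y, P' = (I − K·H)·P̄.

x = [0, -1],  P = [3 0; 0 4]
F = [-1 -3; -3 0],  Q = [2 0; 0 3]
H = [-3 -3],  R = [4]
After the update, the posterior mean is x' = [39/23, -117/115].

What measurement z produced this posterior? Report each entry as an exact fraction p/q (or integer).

z = [-2]

x̄ = F·x = [3, 0]
P̄ = F·P·Fᵀ + Q = [41 9; 9 30]
S = H·P̄·Hᵀ + R = [805]
K = P̄·Hᵀ·S⁻¹ = [-30/161; -117/805]
x' − x̄ = [-30/23, -117/115] = K·y
y = (KᵀK)⁻¹·Kᵀ·(x' − x̄) = [7]
z = y + H·x̄ = [7] + [-9] = [-2]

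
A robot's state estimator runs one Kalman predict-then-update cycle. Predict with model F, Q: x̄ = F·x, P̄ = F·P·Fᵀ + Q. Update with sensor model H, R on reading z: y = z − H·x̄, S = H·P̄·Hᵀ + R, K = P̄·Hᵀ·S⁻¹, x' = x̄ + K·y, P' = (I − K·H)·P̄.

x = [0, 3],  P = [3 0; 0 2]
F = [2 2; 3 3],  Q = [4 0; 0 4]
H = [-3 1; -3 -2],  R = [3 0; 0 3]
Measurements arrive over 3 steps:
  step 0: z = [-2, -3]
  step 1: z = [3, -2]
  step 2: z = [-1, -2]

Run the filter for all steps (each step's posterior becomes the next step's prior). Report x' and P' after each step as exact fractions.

step 0: x' = [3153/4156, 3733/8312], P' = [363/2078 -369/4156; -369/4156 5115/8312]
step 1: x' = [-4619312/12307111, 20377250/12307111], P' = [2149456/12307111 -1101534/12307111; -1101534/12307111 7396233/12307111]
step 2: x' = [567278409/1279879171, 1302621969/2559758342], P' = [1564723562/8959154197 -802011513/8959154197; -802011513/8959154197 10763077323/17918308394]

step 0: x̄ = F·x = [6, 9]
step 0: P̄ = F·P·Fᵀ + Q = [24 30; 30 49]
step 0: y = z − H·x̄ = [7, 33]
step 0: S = H·P̄·Hᵀ + R = [88 208; 208 775]
step 0: K = P̄·Hᵀ·S⁻¹ = [-849/4156 -120/1039; 2443/8312 -334/1039]
step 0: x' = x̄ + K·y = [3153/4156, 3733/8312]
step 0: P' = (I − K·H)·P̄ = [363/2078 -369/4156; -369/4156 5115/8312]
step 1: x̄ = F·x = [10039/4156, 30117/8312]
step 1: P̄ = F·P·Fᵀ + Q = [13403/2078 15273/4156; 15273/4156 79067/8312]
step 1: y = z − H·x̄ = [55053/8312, 25961/2078]
step 1: S = H·P̄·Hᵀ + R = [403235/8312 104003/2078; 104003/2078 148783/1039]
step 1: K = P̄·Hᵀ·S⁻¹ = [-2516634/12307111 -1415100/12307111; 3566945/12307111 -3829288/12307111]
step 1: x' = x̄ + K·y = [-4619312/12307111, 20377250/12307111]
step 1: P' = (I − K·H)·P̄ = [2149456/12307111 -1101534/12307111; -1101534/12307111 7396233/12307111]
step 2: x̄ = F·x = [31515876/12307111, 47273814/12307111]
step 2: P̄ = F·P·Fᵀ + Q = [78598928/12307111 44055726/12307111; 44055726/12307111 115312033/12307111]
step 2: y = z − H·x̄ = [34966703/12307111, 164481034/12307111]
step 2: S = H·P̄·Hᵀ + R = [595289362/12307111 608933464/12307111; 608933464/12307111 1734228529/12307111]
step 2: K = P̄·Hᵀ·S⁻¹ = [-1832060733/8959154197 -1030049220/8959154197; 5191715467/17918308394 -2785680928/8959154197]
step 2: x' = x̄ + K·y = [567278409/1279879171, 1302621969/2559758342]
step 2: P' = (I − K·H)·P̄ = [1564723562/8959154197 -802011513/8959154197; -802011513/8959154197 10763077323/17918308394]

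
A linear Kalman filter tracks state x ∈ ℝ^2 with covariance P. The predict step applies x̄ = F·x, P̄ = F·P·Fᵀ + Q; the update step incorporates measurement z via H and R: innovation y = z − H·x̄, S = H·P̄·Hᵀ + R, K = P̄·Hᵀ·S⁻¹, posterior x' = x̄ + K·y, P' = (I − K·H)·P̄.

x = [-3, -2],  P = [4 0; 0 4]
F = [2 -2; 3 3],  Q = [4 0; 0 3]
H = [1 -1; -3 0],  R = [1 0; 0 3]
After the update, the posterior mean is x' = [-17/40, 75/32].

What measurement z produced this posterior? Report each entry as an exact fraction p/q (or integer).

z = [-3, 1]

x̄ = F·x = [-2, -15]
P̄ = F·P·Fᵀ + Q = [36 0; 0 75]
S = H·P̄·Hᵀ + R = [112 -108; -108 327]
K = P̄·Hᵀ·S⁻¹ = [9/2080 -171/520; -1635/1664 -135/416]
x' − x̄ = [63/40, 555/32] = K·y
y = (KᵀK)⁻¹·Kᵀ·(x' − x̄) = [-16, -5]
z = y + H·x̄ = [-16, -5] + [13, 6] = [-3, 1]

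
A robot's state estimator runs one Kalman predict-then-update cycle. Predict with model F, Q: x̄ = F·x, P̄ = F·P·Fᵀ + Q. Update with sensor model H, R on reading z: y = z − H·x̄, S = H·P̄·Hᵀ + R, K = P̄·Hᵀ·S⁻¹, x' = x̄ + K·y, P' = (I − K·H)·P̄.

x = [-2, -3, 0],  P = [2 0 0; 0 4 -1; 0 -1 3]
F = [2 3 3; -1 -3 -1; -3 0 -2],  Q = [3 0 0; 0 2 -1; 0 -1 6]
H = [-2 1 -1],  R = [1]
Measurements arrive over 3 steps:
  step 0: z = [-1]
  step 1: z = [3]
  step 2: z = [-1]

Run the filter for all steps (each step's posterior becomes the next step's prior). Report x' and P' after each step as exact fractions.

step 0: x̄ = F·x = [-13, 11, 6]
step 0: P̄ = F·P·Fᵀ + Q = [56 -37 -24; -37 37 5; -24 5 36]
step 0: y = z − H·x̄ = [-32]
step 0: S = H·P̄·Hᵀ + R = [340]
step 0: K = P̄·Hᵀ·S⁻¹ = [-25/68; 53/170; 1/20]
step 0: x' = x̄ + K·y = [-21/17, 87/85, 22/5]
step 0: P' = (I − K·H)·P̄ = [683/68 67/34 -71/4; 67/34 336/85 -3/10; -71/4 -3/10 703/20]
step 1: x̄ = F·x = [69/5, -106/17, -433/85]
step 1: P̄ = F·P·Fᵀ + Q = [4007/20 -173/2 -1127/20; -173/2 974/17 905/34; -1127/20 905/34 8159/340]
step 1: y = z − H·x̄ = [2698/85]
step 1: S = H·P̄·Hᵀ + R = [323359/340]
step 1: K = P̄·Hᵀ·S⁻¹ = [-146489/323359; 69250/323359; 39209/323359]
step 1: x' = x̄ + K·y = [-187379/323359, 181838/323359, -402689/323359]
step 1: P' = (I − K·H)·P̄ = [1670190/323359 1865809/323359 -1328082/323359; 1865809/323359 4421973/323359 621105/323359; -1328082/323359 621105/323359 3238060/323359]
step 2: x̄ = F·x = [-1037311/323359, 44554/323359, 1367515/323359]
step 2: P̄ = F·P·Fᵀ + Q = [94223748/323359 -70457448/323359 -32703345/323359; -70457448/323359 57618045/323359 25041832/323359; -32703345/323359 25041832/323359 13987120/323359]
step 2: y = z − H·x̄ = [-1075020/323359]
step 2: S = H·P̄·Hᵀ + R = [549756264/323359]
step 2: K = P̄·Hᵀ·S⁻¹ = [-75400533/183252088; 173491109/549756264; 12743567/91626044]
step 2: x' = x̄ + K·y = [-84296653/45813022, -41752503/45813022, 86282120/22906511]
step 2: P' = (I − K·H)·P̄ = [652455723/183252088 525260247/183252088 -352125333/91626044; 525260247/183252088 4876054961/549756264 258500395/91626044; -352125333/91626044 258500395/91626044 475003747/45813022]

step 0: x' = [-21/17, 87/85, 22/5], P' = [683/68 67/34 -71/4; 67/34 336/85 -3/10; -71/4 -3/10 703/20]
step 1: x' = [-187379/323359, 181838/323359, -402689/323359], P' = [1670190/323359 1865809/323359 -1328082/323359; 1865809/323359 4421973/323359 621105/323359; -1328082/323359 621105/323359 3238060/323359]
step 2: x' = [-84296653/45813022, -41752503/45813022, 86282120/22906511], P' = [652455723/183252088 525260247/183252088 -352125333/91626044; 525260247/183252088 4876054961/549756264 258500395/91626044; -352125333/91626044 258500395/91626044 475003747/45813022]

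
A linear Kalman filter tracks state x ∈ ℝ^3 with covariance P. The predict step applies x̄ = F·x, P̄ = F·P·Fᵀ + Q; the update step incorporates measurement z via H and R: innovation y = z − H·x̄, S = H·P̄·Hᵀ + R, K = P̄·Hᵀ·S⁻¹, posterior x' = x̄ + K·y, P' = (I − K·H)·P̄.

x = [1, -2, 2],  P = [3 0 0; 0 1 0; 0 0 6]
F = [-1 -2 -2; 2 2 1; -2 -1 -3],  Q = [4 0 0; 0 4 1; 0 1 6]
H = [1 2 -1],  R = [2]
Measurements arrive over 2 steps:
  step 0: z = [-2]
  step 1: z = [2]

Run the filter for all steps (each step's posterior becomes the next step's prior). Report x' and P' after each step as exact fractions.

step 0: x' = [209/162, -427/162, -335/162], P' = [2861/162 -331/162 2305/162; -331/162 491/162 529/162; 2305/162 529/162 3545/162]
step 1: x' = [789895/180479, -200632/180479, 30803/180479], P' = [5260305/180479 -1228458/180479 2943155/180479; -1228458/180479 622663/180479 -119422/180479; 2943155/180479 -119422/180479 2931807/180479]

step 0: x̄ = F·x = [-1, 0, -6]
step 0: P̄ = F·P·Fᵀ + Q = [35 -22 44; -22 26 -31; 44 -31 73]
step 0: y = z − H·x̄ = [-7]
step 0: S = H·P̄·Hᵀ + R = [162]
step 0: K = P̄·Hᵀ·S⁻¹ = [-53/162; 61/162; -91/162]
step 0: x' = x̄ + K·y = [209/162, -427/162, -335/162]
step 0: P' = (I − K·H)·P̄ = [2861/162 -331/162 2305/162; -331/162 491/162 529/162; 2305/162 529/162 3545/162]
step 1: x̄ = F·x = [1315/162, -257/54, 169/27]
step 1: P̄ = F·P·Fᵀ + Q = [31781/162 -9163/54 7781/27; -9163/54 2921/18 -2392/9; 7781/27 -2392/9 4129/9]
step 1: y = z − H·x̄ = [1565/162]
step 1: S = H·P̄·Hᵀ + R = [180479/162]
step 1: K = P̄·Hᵀ·S⁻¹ = [-69883/180479; 68145/180479; -113748/180479]
step 1: x' = x̄ + K·y = [789895/180479, -200632/180479, 30803/180479]
step 1: P' = (I − K·H)·P̄ = [5260305/180479 -1228458/180479 2943155/180479; -1228458/180479 622663/180479 -119422/180479; 2943155/180479 -119422/180479 2931807/180479]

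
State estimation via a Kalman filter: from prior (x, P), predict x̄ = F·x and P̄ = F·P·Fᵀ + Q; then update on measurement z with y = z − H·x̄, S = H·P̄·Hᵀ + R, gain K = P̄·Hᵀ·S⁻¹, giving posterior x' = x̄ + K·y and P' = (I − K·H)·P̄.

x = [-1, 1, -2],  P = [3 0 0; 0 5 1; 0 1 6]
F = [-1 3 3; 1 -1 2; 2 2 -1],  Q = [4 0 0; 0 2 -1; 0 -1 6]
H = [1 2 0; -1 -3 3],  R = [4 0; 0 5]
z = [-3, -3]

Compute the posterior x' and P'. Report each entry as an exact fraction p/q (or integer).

x̄ = F·x = [-2, -6, 2]
P̄ = F·P·Fᵀ + Q = [124 21 9; 21 30 -12; 9 -12 40]
y = z − H·x̄ = [11, -29]
S = H·P̄·Hᵀ + R = [332 -454; -454 1047]
K = P̄·Hᵀ·S⁻¹ = [50581/70744 5561/35372; 18069/141488 -6015/70744; 51033/141488 20997/70744]
x' = x̄ + K·y = [92365/70744, -301299/141488, -373487/141488]
P' = (I − K·H)·P̄ = [1077665/35372 -976503/70744 -239523/70744; -976503/70744 1012641/141488 341589/141488; -239523/70744 341589/141488 251897/141488]

x' = [92365/70744, -301299/141488, -373487/141488]
P' = [1077665/35372 -976503/70744 -239523/70744; -976503/70744 1012641/141488 341589/141488; -239523/70744 341589/141488 251897/141488]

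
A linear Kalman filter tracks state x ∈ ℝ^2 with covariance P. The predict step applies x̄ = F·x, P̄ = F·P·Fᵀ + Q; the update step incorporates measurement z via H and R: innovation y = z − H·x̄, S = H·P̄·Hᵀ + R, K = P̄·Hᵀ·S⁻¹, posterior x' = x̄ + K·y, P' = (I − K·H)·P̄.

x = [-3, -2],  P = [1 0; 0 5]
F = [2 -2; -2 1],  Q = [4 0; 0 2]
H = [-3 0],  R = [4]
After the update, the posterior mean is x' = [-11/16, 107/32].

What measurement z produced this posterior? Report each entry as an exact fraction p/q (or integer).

z = [2]

x̄ = F·x = [-2, 4]
P̄ = F·P·Fᵀ + Q = [28 -14; -14 11]
S = H·P̄·Hᵀ + R = [256]
K = P̄·Hᵀ·S⁻¹ = [-21/64; 21/128]
x' − x̄ = [21/16, -21/32] = K·y
y = (KᵀK)⁻¹·Kᵀ·(x' − x̄) = [-4]
z = y + H·x̄ = [-4] + [6] = [2]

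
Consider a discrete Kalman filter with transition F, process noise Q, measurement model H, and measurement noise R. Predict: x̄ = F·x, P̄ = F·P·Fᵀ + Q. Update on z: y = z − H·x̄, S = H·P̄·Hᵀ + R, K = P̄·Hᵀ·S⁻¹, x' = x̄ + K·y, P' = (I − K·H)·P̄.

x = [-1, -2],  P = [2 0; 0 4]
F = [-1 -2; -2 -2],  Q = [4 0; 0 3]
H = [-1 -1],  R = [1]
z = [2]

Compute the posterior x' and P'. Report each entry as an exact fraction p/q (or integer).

x̄ = F·x = [5, 6]
P̄ = F·P·Fᵀ + Q = [22 20; 20 27]
y = z − H·x̄ = [13]
S = H·P̄·Hᵀ + R = [90]
K = P̄·Hᵀ·S⁻¹ = [-7/15; -47/90]
x' = x̄ + K·y = [-16/15, -71/90]
P' = (I − K·H)·P̄ = [12/5 -29/15; -29/15 221/90]

x' = [-16/15, -71/90]
P' = [12/5 -29/15; -29/15 221/90]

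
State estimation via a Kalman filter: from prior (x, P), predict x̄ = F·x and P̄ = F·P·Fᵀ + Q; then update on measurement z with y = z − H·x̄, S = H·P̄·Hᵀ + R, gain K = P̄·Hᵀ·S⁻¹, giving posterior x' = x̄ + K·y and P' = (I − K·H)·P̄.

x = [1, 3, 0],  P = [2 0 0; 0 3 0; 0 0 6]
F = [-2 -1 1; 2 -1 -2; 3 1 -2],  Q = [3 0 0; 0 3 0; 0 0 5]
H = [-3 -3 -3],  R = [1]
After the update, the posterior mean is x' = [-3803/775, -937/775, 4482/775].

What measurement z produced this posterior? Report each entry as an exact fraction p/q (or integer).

z = [1]

x̄ = F·x = [-5, -1, 6]
P̄ = F·P·Fᵀ + Q = [20 -17 -27; -17 38 33; -27 33 50]
S = H·P̄·Hᵀ + R = [775]
K = P̄·Hᵀ·S⁻¹ = [72/775; -162/775; -168/775]
x' − x̄ = [72/775, -162/775, -168/775] = K·y
y = (KᵀK)⁻¹·Kᵀ·(x' − x̄) = [1]
z = y + H·x̄ = [1] + [0] = [1]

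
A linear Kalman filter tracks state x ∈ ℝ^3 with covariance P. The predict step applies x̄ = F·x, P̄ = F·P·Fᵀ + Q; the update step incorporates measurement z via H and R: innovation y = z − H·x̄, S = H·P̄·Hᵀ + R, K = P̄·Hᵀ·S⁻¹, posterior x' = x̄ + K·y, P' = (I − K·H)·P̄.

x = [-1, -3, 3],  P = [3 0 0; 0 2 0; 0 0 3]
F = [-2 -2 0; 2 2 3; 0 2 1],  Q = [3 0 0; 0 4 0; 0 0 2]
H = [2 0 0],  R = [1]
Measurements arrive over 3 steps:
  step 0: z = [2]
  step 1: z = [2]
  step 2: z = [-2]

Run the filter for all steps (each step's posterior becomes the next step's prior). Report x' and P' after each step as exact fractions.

step 0: x' = [100/93, 653/93, -55/93], P' = [23/93 -20/93 -8/93; -20/93 3143/93 941/93; -8/93 941/93 953/93]
step 1: x' = [16542/17075, -168773/17075, -99467/17075], P' = [4261/17075 -6034/17075 -4786/17075; -6034/17075 1296471/17075 471409/17075; -4786/17075 471409/17075 252861/17075]
step 2: x' = [-20519062/20840599, -136661675/20840599, -74292729/20840599], P' = [5205881/20840599 -7954394/20840599 -6094994/20840599; -7954394/20840599 1164533073/20840599 459817907/20840599; -6094994/20840599 459817907/20840599 278792759/20840599]

step 0: x̄ = F·x = [8, 1, -3]
step 0: P̄ = F·P·Fᵀ + Q = [23 -20 -8; -20 51 17; -8 17 13]
step 0: y = z − H·x̄ = [-14]
step 0: S = H·P̄·Hᵀ + R = [93]
step 0: K = P̄·Hᵀ·S⁻¹ = [46/93; -40/93; -16/93]
step 0: x' = x̄ + K·y = [100/93, 653/93, -55/93]
step 0: P' = (I − K·H)·P̄ = [23/93 -20/93 -8/93; -20/93 3143/93 941/93; -8/93 941/93 953/93]
step 1: x̄ = F·x = [-502/31, 447/31, 417/31]
step 1: P̄ = F·P·Fᵀ + Q = [4261/31 -6034/31 -4786/31; -6034/31 10883/31 7621/31; -4786/31 7621/31 5825/31]
step 1: y = z − H·x̄ = [1066/31]
step 1: S = H·P̄·Hᵀ + R = [17075/31]
step 1: K = P̄·Hᵀ·S⁻¹ = [8522/17075; -12068/17075; -9572/17075]
step 1: x' = x̄ + K·y = [16542/17075, -168773/17075, -99467/17075]
step 1: P' = (I − K·H)·P̄ = [4261/17075 -6034/17075 -4786/17075; -6034/17075 1296471/17075 471409/17075; -4786/17075 471409/17075 252861/17075]
step 2: x̄ = F·x = [304462/17075, -602863/17075, -437013/17075]
step 2: P̄ = F·P·Fᵀ + Q = [5205881/17075 -7954394/17075 -6094994/17075; -7954394/17075 13098181/17075 9682031/17075; -6094994/17075 9682031/17075 7358531/17075]
step 2: y = z − H·x̄ = [-643074/17075]
step 2: S = H·P̄·Hᵀ + R = [20840599/17075]
step 2: K = P̄·Hᵀ·S⁻¹ = [10411762/20840599; -15908788/20840599; -12189988/20840599]
step 2: x' = x̄ + K·y = [-20519062/20840599, -136661675/20840599, -74292729/20840599]
step 2: P' = (I − K·H)·P̄ = [5205881/20840599 -7954394/20840599 -6094994/20840599; -7954394/20840599 1164533073/20840599 459817907/20840599; -6094994/20840599 459817907/20840599 278792759/20840599]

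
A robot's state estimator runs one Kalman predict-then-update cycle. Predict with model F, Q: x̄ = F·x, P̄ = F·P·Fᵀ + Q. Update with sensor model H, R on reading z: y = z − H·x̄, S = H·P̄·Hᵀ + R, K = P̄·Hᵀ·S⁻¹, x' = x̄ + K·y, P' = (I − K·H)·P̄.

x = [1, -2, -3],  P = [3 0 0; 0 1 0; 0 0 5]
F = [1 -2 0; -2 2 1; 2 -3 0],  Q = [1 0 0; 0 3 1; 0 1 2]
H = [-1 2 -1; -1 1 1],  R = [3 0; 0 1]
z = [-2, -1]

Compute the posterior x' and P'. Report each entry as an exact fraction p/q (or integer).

x' = [183/325, -477/650, 199/650]
P' = [581/325 343/325 543/650; 343/325 683/650 127/325; 543/650 127/325 1379/1300]

x̄ = F·x = [5, -9, 8]
P̄ = F·P·Fᵀ + Q = [8 -10 12; -10 24 -17; 12 -17 23]
y = z − H·x̄ = [29, 5]
S = H·P̄·Hᵀ + R = [262 46; 46 18]
K = P̄·Hᵀ·S⁻¹ = [-111/650 67/650; 71/325 251/650; -483/1300 801/1300]
x' = x̄ + K·y = [183/325, -477/650, 199/650]
P' = (I − K·H)·P̄ = [581/325 343/325 543/650; 343/325 683/650 127/325; 543/650 127/325 1379/1300]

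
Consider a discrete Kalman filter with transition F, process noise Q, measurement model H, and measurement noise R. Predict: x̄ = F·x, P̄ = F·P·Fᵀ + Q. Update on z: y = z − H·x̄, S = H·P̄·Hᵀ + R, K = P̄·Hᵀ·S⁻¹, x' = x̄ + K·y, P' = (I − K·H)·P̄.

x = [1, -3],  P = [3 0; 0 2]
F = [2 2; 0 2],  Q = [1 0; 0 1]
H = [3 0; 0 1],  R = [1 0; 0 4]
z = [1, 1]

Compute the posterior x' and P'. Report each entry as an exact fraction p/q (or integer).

x' = [631/1894, -1089/947]
P' = [209/1894 16/947; 16/947 2268/947]

x̄ = F·x = [-4, -6]
P̄ = F·P·Fᵀ + Q = [21 8; 8 9]
y = z − H·x̄ = [13, 7]
S = H·P̄·Hᵀ + R = [190 24; 24 13]
K = P̄·Hᵀ·S⁻¹ = [627/1894 4/947; 48/947 567/947]
x' = x̄ + K·y = [631/1894, -1089/947]
P' = (I − K·H)·P̄ = [209/1894 16/947; 16/947 2268/947]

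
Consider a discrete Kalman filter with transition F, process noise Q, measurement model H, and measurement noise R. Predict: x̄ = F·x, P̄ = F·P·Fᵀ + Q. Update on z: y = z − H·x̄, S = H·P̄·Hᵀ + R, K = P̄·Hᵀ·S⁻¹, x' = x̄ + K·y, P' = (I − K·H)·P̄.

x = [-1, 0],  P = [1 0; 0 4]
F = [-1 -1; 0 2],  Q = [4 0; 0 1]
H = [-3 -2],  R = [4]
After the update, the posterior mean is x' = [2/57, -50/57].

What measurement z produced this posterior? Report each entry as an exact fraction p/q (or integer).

z = [2]

x̄ = F·x = [1, 0]
P̄ = F·P·Fᵀ + Q = [9 -8; -8 17]
S = H·P̄·Hᵀ + R = [57]
K = P̄·Hᵀ·S⁻¹ = [-11/57; -10/57]
x' − x̄ = [-55/57, -50/57] = K·y
y = (KᵀK)⁻¹·Kᵀ·(x' − x̄) = [5]
z = y + H·x̄ = [5] + [-3] = [2]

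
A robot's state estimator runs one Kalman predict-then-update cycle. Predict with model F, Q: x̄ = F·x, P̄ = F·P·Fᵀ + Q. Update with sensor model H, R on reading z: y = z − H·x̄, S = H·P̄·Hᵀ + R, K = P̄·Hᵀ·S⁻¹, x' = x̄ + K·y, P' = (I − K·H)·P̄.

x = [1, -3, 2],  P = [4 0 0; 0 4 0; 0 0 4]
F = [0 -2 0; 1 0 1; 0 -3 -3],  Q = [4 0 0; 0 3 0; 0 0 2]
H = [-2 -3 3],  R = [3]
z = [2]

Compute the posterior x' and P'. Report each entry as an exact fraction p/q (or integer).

x' = [638/97, 681/388, 1317/194]
P' = [1812/97 276/97 1488/97; 276/97 3775/776 2589/388; 1488/97 2589/388 3331/194]

x̄ = F·x = [6, 3, 3]
P̄ = F·P·Fᵀ + Q = [20 0 24; 0 11 -12; 24 -12 74]
y = z − H·x̄ = [14]
S = H·P̄·Hᵀ + R = [776]
K = P̄·Hᵀ·S⁻¹ = [4/97; -69/776; 105/388]
x' = x̄ + K·y = [638/97, 681/388, 1317/194]
P' = (I − K·H)·P̄ = [1812/97 276/97 1488/97; 276/97 3775/776 2589/388; 1488/97 2589/388 3331/194]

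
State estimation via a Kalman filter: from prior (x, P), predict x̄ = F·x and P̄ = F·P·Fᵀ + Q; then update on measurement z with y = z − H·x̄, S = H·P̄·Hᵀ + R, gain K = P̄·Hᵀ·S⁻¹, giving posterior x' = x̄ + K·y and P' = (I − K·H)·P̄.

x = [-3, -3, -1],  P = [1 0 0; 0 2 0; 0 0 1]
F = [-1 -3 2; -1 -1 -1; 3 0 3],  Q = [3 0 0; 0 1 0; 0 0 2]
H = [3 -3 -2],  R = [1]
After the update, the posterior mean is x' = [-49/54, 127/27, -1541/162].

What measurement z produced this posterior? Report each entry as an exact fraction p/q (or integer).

z = [2]

x̄ = F·x = [10, 7, -12]
P̄ = F·P·Fᵀ + Q = [26 5 3; 5 5 -6; 3 -6 20]
S = H·P̄·Hᵀ + R = [162]
K = P̄·Hᵀ·S⁻¹ = [19/54; 2/27; -13/162]
x' − x̄ = [-589/54, -62/27, 403/162] = K·y
y = (KᵀK)⁻¹·Kᵀ·(x' − x̄) = [-31]
z = y + H·x̄ = [-31] + [33] = [2]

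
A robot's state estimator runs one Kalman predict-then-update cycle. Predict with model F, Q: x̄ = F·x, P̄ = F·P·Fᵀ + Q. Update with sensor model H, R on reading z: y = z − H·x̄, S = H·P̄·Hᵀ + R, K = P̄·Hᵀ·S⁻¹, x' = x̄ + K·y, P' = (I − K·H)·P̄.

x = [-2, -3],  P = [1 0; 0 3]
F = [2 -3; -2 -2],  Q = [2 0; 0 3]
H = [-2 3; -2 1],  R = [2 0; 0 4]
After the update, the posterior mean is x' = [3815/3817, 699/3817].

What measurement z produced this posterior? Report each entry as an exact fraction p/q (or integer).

x̄ = F·x = [5, 10]
P̄ = F·P·Fᵀ + Q = [33 14; 14 19]
S = H·P̄·Hᵀ + R = [137 77; 77 99]
K = P̄·Hᵀ·S⁻¹ = [74/347 -2638/3817; 162/347 -1733/3817]
x' − x̄ = [-15270/3817, -37471/3817] = K·y
y = (KᵀK)⁻¹·Kᵀ·(x' − x̄) = [-22, -1]
z = y + H·x̄ = [-22, -1] + [20, 0] = [-2, -1]

z = [-2, -1]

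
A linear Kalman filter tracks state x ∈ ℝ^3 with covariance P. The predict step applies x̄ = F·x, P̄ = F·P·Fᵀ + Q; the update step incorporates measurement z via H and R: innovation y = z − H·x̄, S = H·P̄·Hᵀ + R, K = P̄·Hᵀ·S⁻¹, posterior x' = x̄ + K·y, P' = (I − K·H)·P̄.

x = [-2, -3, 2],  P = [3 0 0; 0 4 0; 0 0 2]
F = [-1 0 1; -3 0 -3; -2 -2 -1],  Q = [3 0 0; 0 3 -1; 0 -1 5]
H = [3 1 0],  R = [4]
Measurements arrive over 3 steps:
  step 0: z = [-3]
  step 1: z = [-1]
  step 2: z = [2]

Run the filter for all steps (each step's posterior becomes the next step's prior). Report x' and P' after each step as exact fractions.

step 0: x̄ = F·x = [4, 0, 8]
step 0: P̄ = F·P·Fᵀ + Q = [8 3 4; 3 48 23; 4 23 35]
step 0: y = z − H·x̄ = [-15]
step 0: S = H·P̄·Hᵀ + R = [142]
step 0: K = P̄·Hᵀ·S⁻¹ = [27/142; 57/142; 35/142]
step 0: x' = x̄ + K·y = [163/142, -855/142, 611/142]
step 0: P' = (I − K·H)·P̄ = [407/142 -1113/142 -377/142; -1113/142 3567/142 1271/142; -377/142 1271/142 3745/142]
step 1: x̄ = F·x = [224/71, -1161/71, 773/142]
step 1: P̄ = F·P·Fᵀ + Q = [2666/71 -5007/71 -3661/71; -5007/71 15504/71 5545/71; -3661/71 5545/71 15023/142]
step 1: y = z − H·x̄ = [418/71]
step 1: S = H·P̄·Hᵀ + R = [9740/71]
step 1: K = P̄·Hᵀ·S⁻¹ = [2991/9740; 483/9740; -2719/4870]
step 1: x' = x̄ + K·y = [24169/4870, -78213/4870, 10503/4870]
step 1: P' = (I − K·H)·P̄ = [239729/9740 -707223/9740 -136571/4870; -707223/9740 2123601/9740 398837/4870; -136571/4870 398837/4870 306973/4870]
step 2: x̄ = F·x = [-6833/2435, -52008/2435, 19517/974]
step 2: P̄ = F·P·Fᵀ + Q = [1429179/9740 -1122651/9740 -143557/487; -1122651/9740 2795739/9740 67745/487; -143557/487 67745/487 655631/974]
step 2: y = z − H·x̄ = [77377/2435]
step 2: S = H·P̄·Hᵀ + R = [2240351/2435]
step 2: K = P̄·Hᵀ·S⁻¹ = [1582443/4480702; -286107/4480702; -1814630/2240351]
step 2: x' = x̄ + K·y = [37711727/4480702, -104792793/4480702, -25542751/4480702]
step 2: P' = (I − K·H)·P̄ = [71636217/2240351 -211743765/2240351 -70766354/2240351; -211743765/2240351 634659081/2240351 205040542/2240351; -70766354/2240351 205040542/2240351 311479983/4480702]

step 0: x' = [163/142, -855/142, 611/142], P' = [407/142 -1113/142 -377/142; -1113/142 3567/142 1271/142; -377/142 1271/142 3745/142]
step 1: x' = [24169/4870, -78213/4870, 10503/4870], P' = [239729/9740 -707223/9740 -136571/4870; -707223/9740 2123601/9740 398837/4870; -136571/4870 398837/4870 306973/4870]
step 2: x' = [37711727/4480702, -104792793/4480702, -25542751/4480702], P' = [71636217/2240351 -211743765/2240351 -70766354/2240351; -211743765/2240351 634659081/2240351 205040542/2240351; -70766354/2240351 205040542/2240351 311479983/4480702]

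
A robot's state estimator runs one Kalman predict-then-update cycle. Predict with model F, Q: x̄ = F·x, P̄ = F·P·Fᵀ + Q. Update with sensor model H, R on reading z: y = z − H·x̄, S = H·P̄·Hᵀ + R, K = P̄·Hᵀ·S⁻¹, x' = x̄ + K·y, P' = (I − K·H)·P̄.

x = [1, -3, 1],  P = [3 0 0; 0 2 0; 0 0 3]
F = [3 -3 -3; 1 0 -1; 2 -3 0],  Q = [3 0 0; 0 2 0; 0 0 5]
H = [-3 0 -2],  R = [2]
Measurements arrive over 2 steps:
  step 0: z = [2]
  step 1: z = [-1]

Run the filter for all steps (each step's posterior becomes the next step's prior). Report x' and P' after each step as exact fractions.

step 0: x' = [-3906/1249, -3366/1249, 4661/1249], P' = [5466/1249 2880/1249 -7902/1249; 2880/1249 5636/1249 -4254/1249; -7902/1249 -4254/1249 12031/1249]
step 1: x' = [-4007397/1402427, -5333944/1402427, 6690566/1402427], P' = [12316272/1402427 11652081/1402427 -18086310/1402427; 11652081/1402427 31874145/2804854 -17355036/1402427; -18086310/1402427 -17355036/1402427 27247907/1402427]

step 0: x̄ = F·x = [9, 0, 11]
step 0: P̄ = F·P·Fᵀ + Q = [75 18 36; 18 8 6; 36 6 35]
step 0: y = z − H·x̄ = [51]
step 0: S = H·P̄·Hᵀ + R = [1249]
step 0: K = P̄·Hᵀ·S⁻¹ = [-297/1249; -66/1249; -178/1249]
step 0: x' = x̄ + K·y = [-3906/1249, -3366/1249, 4661/1249]
step 0: P' = (I − K·H)·P̄ = [5466/1249 2880/1249 -7902/1249; 2880/1249 5636/1249 -4254/1249; -7902/1249 -4254/1249 12031/1249]
step 1: x̄ = F·x = [-15603/1249, -8567/1249, 2286/1249]
step 1: P̄ = F·P·Fᵀ + Q = [225768/1249 78501/1249 49446/1249; 78501/1249 35799/1249 5334/1249; 49446/1249 5334/1249 44273/1249]
step 1: y = z − H·x̄ = [-43486/1249]
step 1: S = H·P̄·Hᵀ + R = [2804854/1249]
step 1: K = P̄·Hᵀ·S⁻¹ = [-388098/1402427; -246171/2804854; -118442/1402427]
step 1: x' = x̄ + K·y = [-4007397/1402427, -5333944/1402427, 6690566/1402427]
step 1: P' = (I − K·H)·P̄ = [12316272/1402427 11652081/1402427 -18086310/1402427; 11652081/1402427 31874145/2804854 -17355036/1402427; -18086310/1402427 -17355036/1402427 27247907/1402427]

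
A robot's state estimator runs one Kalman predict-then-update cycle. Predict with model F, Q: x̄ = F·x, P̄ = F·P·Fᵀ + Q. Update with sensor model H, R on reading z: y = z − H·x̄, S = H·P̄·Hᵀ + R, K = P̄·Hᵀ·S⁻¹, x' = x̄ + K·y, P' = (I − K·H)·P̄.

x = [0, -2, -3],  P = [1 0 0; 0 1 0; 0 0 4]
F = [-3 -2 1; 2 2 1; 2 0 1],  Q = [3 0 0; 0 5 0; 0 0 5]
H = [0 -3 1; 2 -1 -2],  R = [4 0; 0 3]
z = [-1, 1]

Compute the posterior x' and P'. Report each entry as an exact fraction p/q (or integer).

x̄ = F·x = [1, -7, -3]
P̄ = F·P·Fᵀ + Q = [20 -6 -2; -6 17 8; -2 8 13]
y = z − H·x̄ = [-19, -14]
S = H·P̄·Hᵀ + R = [122 97; 97 224]
K = P̄·Hᵀ·S⁻¹ = [-422/5973 1516/5973; -5267/17919 -1319/17919; 1222/17919 -3569/17919]
x' = x̄ + K·y = [-2411/1991, -766/1991, -3001/1991]
P' = (I − K·H)·P̄ = [16804/1991 14236/5973 41020/5973; 14236/5973 18787/17919 35293/17919; 41020/5973 35293/17919 110767/17919]

x' = [-2411/1991, -766/1991, -3001/1991]
P' = [16804/1991 14236/5973 41020/5973; 14236/5973 18787/17919 35293/17919; 41020/5973 35293/17919 110767/17919]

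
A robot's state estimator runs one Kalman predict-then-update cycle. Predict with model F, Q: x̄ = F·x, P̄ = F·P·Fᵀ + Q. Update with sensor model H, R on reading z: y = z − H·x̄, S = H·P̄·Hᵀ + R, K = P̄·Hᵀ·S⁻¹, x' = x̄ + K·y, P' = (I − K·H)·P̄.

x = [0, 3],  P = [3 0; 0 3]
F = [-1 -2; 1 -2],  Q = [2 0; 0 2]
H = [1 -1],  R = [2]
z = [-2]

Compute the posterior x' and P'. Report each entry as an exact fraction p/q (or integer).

x' = [-62/9, -46/9]
P' = [121/9 113/9; 113/9 121/9]

x̄ = F·x = [-6, -6]
P̄ = F·P·Fᵀ + Q = [17 9; 9 17]
y = z − H·x̄ = [-2]
S = H·P̄·Hᵀ + R = [18]
K = P̄·Hᵀ·S⁻¹ = [4/9; -4/9]
x' = x̄ + K·y = [-62/9, -46/9]
P' = (I − K·H)·P̄ = [121/9 113/9; 113/9 121/9]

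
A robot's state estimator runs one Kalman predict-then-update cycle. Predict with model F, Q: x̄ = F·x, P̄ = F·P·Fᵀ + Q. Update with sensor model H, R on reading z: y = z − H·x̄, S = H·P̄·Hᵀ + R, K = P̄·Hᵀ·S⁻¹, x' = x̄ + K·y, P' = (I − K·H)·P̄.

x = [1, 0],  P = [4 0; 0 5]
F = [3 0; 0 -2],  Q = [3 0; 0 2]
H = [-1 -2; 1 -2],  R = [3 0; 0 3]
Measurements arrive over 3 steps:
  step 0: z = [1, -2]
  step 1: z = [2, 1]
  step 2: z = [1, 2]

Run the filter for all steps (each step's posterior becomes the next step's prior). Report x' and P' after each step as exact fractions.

step 0: x̄ = F·x = [3, 0]
step 0: P̄ = F·P·Fᵀ + Q = [39 0; 0 22]
step 0: y = z − H·x̄ = [4, -5]
step 0: S = H·P̄·Hᵀ + R = [130 49; 49 130]
step 0: K = P̄·Hᵀ·S⁻¹ = [-13/27 13/27; -44/179 -44/179]
step 0: x' = x̄ + K·y = [-4/3, 44/179]
step 0: P' = (I − K·H)·P̄ = [13/9 0; 0 66/179]
step 1: x̄ = F·x = [-4, -88/179]
step 1: P̄ = F·P·Fᵀ + Q = [16 0; 0 622/179]
step 1: y = z − H·x̄ = [-534/179, 719/179]
step 1: S = H·P̄·Hᵀ + R = [5889/179 -376/179; -376/179 5889/179]
step 1: K = P̄·Hᵀ·S⁻¹ = [-16/35 16/35; -1244/5513 -1244/5513]
step 1: x' = x̄ + K·y = [-4/5, -108/149]
step 1: P' = (I − K·H)·P̄ = [48/35 0; 0 1866/5513]
step 2: x̄ = F·x = [-12/5, 216/149]
step 2: P̄ = F·P·Fᵀ + Q = [537/35 0; 0 18490/5513]
step 2: y = z − H·x̄ = [1117/745, 5438/745]
step 2: S = H·P̄·Hᵀ + R = [6127946/192955 -371881/192955; -371881/192955 6127946/192955]
step 2: K = P̄·Hᵀ·S⁻¹ = [-179/393 179/393; -36980/164459 -36980/164459]
step 2: x' = x̄ + K·y = [95/393, -86964/164459]
step 2: P' = (I − K·H)·P̄ = [179/131 0; 0 55470/164459]

step 0: x' = [-4/3, 44/179], P' = [13/9 0; 0 66/179]
step 1: x' = [-4/5, -108/149], P' = [48/35 0; 0 1866/5513]
step 2: x' = [95/393, -86964/164459], P' = [179/131 0; 0 55470/164459]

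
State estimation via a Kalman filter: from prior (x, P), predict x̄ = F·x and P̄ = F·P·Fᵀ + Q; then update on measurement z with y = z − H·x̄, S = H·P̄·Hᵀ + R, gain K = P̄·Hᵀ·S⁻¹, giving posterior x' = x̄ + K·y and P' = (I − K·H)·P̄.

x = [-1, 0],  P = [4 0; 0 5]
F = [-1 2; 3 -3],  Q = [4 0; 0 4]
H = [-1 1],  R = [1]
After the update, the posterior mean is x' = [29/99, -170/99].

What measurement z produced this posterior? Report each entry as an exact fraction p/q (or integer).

x̄ = F·x = [1, -3]
P̄ = F·P·Fᵀ + Q = [28 -42; -42 85]
S = H·P̄·Hᵀ + R = [198]
K = P̄·Hᵀ·S⁻¹ = [-35/99; 127/198]
x' − x̄ = [-70/99, 127/99] = K·y
y = (KᵀK)⁻¹·Kᵀ·(x' − x̄) = [2]
z = y + H·x̄ = [2] + [-4] = [-2]

z = [-2]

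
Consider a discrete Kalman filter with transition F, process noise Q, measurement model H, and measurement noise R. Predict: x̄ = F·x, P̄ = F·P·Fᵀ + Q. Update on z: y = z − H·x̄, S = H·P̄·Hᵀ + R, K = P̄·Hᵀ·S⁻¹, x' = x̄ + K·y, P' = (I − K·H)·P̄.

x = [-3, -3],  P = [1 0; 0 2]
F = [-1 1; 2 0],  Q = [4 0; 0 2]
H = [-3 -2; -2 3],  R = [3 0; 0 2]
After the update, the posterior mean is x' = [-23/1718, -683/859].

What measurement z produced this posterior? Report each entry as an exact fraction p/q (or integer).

z = [1, -2]

x̄ = F·x = [0, -6]
P̄ = F·P·Fᵀ + Q = [7 -2; -2 6]
S = H·P̄·Hᵀ + R = [66 16; 16 108]
K = P̄·Hᵀ·S⁻¹ = [-379/1718 -131/859; -125/859 387/1718]
x' − x̄ = [-23/1718, 4471/859] = K·y
y = (KᵀK)⁻¹·Kᵀ·(x' − x̄) = [-11, 16]
z = y + H·x̄ = [-11, 16] + [12, -18] = [1, -2]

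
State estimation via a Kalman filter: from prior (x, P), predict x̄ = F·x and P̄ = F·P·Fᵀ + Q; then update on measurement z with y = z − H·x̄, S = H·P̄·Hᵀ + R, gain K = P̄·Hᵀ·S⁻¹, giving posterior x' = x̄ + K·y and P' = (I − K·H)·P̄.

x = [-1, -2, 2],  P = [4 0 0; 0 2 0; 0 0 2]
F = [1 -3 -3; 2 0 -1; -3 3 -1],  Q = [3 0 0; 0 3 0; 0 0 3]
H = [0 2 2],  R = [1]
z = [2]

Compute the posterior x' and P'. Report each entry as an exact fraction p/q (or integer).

x̄ = F·x = [-1, -4, -5]
P̄ = F·P·Fᵀ + Q = [43 14 -24; 14 21 -22; -24 -22 59]
y = z − H·x̄ = [20]
S = H·P̄·Hᵀ + R = [145]
K = P̄·Hᵀ·S⁻¹ = [-4/29; -2/145; 74/145]
x' = x̄ + K·y = [-109/29, -124/29, 151/29]
P' = (I − K·H)·P̄ = [1167/29 398/29 -400/29; 398/29 3041/145 -3042/145; -400/29 -3042/145 3079/145]

x' = [-109/29, -124/29, 151/29]
P' = [1167/29 398/29 -400/29; 398/29 3041/145 -3042/145; -400/29 -3042/145 3079/145]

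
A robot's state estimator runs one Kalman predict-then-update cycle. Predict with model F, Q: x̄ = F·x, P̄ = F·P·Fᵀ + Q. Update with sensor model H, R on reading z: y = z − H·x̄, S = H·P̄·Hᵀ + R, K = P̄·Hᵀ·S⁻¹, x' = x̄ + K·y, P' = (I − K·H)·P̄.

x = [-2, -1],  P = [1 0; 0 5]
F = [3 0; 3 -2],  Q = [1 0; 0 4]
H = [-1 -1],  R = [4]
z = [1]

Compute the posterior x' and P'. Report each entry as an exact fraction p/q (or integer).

x̄ = F·x = [-6, -4]
P̄ = F·P·Fᵀ + Q = [10 9; 9 33]
y = z − H·x̄ = [-9]
S = H·P̄·Hᵀ + R = [65]
K = P̄·Hᵀ·S⁻¹ = [-19/65; -42/65]
x' = x̄ + K·y = [-219/65, 118/65]
P' = (I − K·H)·P̄ = [289/65 -213/65; -213/65 381/65]

x' = [-219/65, 118/65]
P' = [289/65 -213/65; -213/65 381/65]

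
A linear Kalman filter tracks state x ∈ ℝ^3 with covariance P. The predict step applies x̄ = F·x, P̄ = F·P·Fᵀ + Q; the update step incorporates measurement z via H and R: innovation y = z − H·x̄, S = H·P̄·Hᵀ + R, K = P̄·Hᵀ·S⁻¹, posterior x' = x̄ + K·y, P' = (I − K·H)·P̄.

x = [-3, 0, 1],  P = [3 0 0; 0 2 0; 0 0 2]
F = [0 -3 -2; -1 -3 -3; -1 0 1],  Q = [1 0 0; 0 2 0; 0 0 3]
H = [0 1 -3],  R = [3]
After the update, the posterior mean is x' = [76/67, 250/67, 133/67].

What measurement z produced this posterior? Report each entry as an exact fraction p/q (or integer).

z = [-2]

x̄ = F·x = [-2, 0, 4]
P̄ = F·P·Fᵀ + Q = [27 30 -4; 30 41 -3; -4 -3 8]
S = H·P̄·Hᵀ + R = [134]
K = P̄·Hᵀ·S⁻¹ = [21/67; 25/67; -27/134]
x' − x̄ = [210/67, 250/67, -135/67] = K·y
y = (KᵀK)⁻¹·Kᵀ·(x' − x̄) = [10]
z = y + H·x̄ = [10] + [-12] = [-2]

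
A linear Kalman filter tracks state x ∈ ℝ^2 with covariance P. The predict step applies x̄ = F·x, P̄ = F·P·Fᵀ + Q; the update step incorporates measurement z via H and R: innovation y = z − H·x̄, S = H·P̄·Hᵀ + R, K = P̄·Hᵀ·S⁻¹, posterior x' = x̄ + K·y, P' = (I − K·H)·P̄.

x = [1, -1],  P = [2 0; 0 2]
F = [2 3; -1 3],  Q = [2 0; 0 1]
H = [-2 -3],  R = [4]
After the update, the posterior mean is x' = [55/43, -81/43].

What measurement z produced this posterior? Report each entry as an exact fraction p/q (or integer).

z = [3]

x̄ = F·x = [-1, -4]
P̄ = F·P·Fᵀ + Q = [28 14; 14 21]
S = H·P̄·Hᵀ + R = [473]
K = P̄·Hᵀ·S⁻¹ = [-98/473; -91/473]
x' − x̄ = [98/43, 91/43] = K·y
y = (KᵀK)⁻¹·Kᵀ·(x' − x̄) = [-11]
z = y + H·x̄ = [-11] + [14] = [3]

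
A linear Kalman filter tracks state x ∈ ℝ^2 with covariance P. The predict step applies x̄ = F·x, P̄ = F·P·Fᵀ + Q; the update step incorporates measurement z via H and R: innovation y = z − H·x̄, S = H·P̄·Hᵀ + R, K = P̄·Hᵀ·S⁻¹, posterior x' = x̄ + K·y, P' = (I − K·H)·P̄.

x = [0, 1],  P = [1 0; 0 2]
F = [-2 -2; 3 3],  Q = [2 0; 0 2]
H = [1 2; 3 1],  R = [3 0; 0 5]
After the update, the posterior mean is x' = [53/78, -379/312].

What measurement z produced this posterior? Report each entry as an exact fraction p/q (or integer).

z = [-2, 1]

x̄ = F·x = [-2, 3]
P̄ = F·P·Fᵀ + Q = [14 -18; -18 29]
S = H·P̄·Hᵀ + R = [61 -26; -26 52]
K = P̄·Hᵀ·S⁻¹ = [-5/24 223/624; 55/96 -485/2496]
x' − x̄ = [209/78, -1315/312] = K·y
y = (KᵀK)⁻¹·Kᵀ·(x' − x̄) = [-6, 4]
z = y + H·x̄ = [-6, 4] + [4, -3] = [-2, 1]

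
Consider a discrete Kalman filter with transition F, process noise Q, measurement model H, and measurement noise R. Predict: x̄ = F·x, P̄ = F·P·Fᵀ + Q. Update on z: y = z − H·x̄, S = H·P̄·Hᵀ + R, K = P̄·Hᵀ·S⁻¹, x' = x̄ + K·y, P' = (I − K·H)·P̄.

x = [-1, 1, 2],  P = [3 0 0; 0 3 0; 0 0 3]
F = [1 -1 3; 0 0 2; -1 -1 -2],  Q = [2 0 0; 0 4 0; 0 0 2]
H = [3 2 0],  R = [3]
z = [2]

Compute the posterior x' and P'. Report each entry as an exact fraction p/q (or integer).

x' = [-73/299, 422/299, -38/23]
P' = [1049/598 -681/299 9/23; -681/299 1086/299 -18/23; 9/23 -18/23 226/23]

x̄ = F·x = [4, 4, -4]
P̄ = F·P·Fᵀ + Q = [35 18 -18; 18 16 -12; -18 -12 20]
y = z − H·x̄ = [-18]
S = H·P̄·Hᵀ + R = [598]
K = P̄·Hᵀ·S⁻¹ = [141/598; 43/299; -3/23]
x' = x̄ + K·y = [-73/299, 422/299, -38/23]
P' = (I − K·H)·P̄ = [1049/598 -681/299 9/23; -681/299 1086/299 -18/23; 9/23 -18/23 226/23]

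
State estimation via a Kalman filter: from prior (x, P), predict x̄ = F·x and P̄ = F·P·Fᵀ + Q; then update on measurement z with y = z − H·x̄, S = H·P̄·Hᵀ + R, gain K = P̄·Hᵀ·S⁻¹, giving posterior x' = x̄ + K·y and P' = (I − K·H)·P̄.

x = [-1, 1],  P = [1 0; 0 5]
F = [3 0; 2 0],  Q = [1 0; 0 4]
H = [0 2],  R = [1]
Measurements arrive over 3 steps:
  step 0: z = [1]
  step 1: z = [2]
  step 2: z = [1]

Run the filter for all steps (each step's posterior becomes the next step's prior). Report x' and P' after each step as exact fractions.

step 0: x' = [-13/11, 14/33], P' = [62/11 2/11; 2/11 8/33]
step 1: x' = [275/393, 1142/1179], P' = [1185/131 124/393; 124/393 292/1179]
step 2: x' = [18895/21187, 32134/63561], P' = [202492/21187 7110/21187; 7110/21187 5264/21187]

step 0: x̄ = F·x = [-3, -2]
step 0: P̄ = F·P·Fᵀ + Q = [10 6; 6 8]
step 0: y = z − H·x̄ = [5]
step 0: S = H·P̄·Hᵀ + R = [33]
step 0: K = P̄·Hᵀ·S⁻¹ = [4/11; 16/33]
step 0: x' = x̄ + K·y = [-13/11, 14/33]
step 0: P' = (I − K·H)·P̄ = [62/11 2/11; 2/11 8/33]
step 1: x̄ = F·x = [-39/11, -26/11]
step 1: P̄ = F·P·Fᵀ + Q = [569/11 372/11; 372/11 292/11]
step 1: y = z − H·x̄ = [74/11]
step 1: S = H·P̄·Hᵀ + R = [1179/11]
step 1: K = P̄·Hᵀ·S⁻¹ = [248/393; 584/1179]
step 1: x' = x̄ + K·y = [275/393, 1142/1179]
step 1: P' = (I − K·H)·P̄ = [1185/131 124/393; 124/393 292/1179]
step 2: x̄ = F·x = [275/131, 550/393]
step 2: P̄ = F·P·Fᵀ + Q = [10796/131 7110/131; 7110/131 5264/131]
step 2: y = z − H·x̄ = [-707/393]
step 2: S = H·P̄·Hᵀ + R = [21187/131]
step 2: K = P̄·Hᵀ·S⁻¹ = [14220/21187; 10528/21187]
step 2: x' = x̄ + K·y = [18895/21187, 32134/63561]
step 2: P' = (I − K·H)·P̄ = [202492/21187 7110/21187; 7110/21187 5264/21187]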